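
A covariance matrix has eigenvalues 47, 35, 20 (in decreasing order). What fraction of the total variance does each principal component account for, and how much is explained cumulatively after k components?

Step 1 — total variance = trace(Sigma) = Σ λ_i = 47 + 35 + 20 = 102.

Step 2 — fraction explained by component i = λ_i / Σ λ:
  PC1: 47/102 = 0.4608
  PC2: 35/102 = 0.3431
  PC3: 20/102 = 0.1961

Step 3 — cumulative fraction after k components = (λ_1 + ... + λ_k) / Σ λ:
  k = 1: 47/102 = 0.4608
  k = 2: (47 + 35)/102 = 82/102 = 0.8039
  k = 3: (47 + 35 + 20)/102 = 102/102 = 1

Summary (fraction, with percent):

explained: PC1 0.4608 (46.08%), PC2 0.3431 (34.31%), PC3 0.1961 (19.61%);  cumulative: 0.4608, 0.8039, 1


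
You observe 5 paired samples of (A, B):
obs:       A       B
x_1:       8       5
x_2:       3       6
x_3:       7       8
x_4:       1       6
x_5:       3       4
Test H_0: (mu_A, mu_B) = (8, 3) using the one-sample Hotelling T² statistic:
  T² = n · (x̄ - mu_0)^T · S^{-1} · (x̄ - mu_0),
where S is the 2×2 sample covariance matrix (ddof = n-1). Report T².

Step 1 — sample mean vector:
  mean(A) = (8 + 3 + 7 + 1 + 3) / 5 = 22/5 = 4.4
  mean(B) = (5 + 6 + 8 + 6 + 4) / 5 = 29/5 = 5.8
  x̄ = (4.4, 5.8),  deviation x̄ - mu_0 = (4.4, 5.8) - (8, 3) = (-3.6, 2.8).

Step 2 — sample covariance matrix, S[i,j] = (1/(n-1)) · Σ_k (x_{k,i} - mean_i) · (x_{k,j} - mean_j), divisor n-1 = 4:
  S[A,A] = ((3.6)·(3.6) + (-1.4)·(-1.4) + (2.6)·(2.6) + (-3.4)·(-3.4) + (-1.4)·(-1.4)) / 4 = 35.2/4 = 8.8
  S[A,B] = ((3.6)·(-0.8) + (-1.4)·(0.2) + (2.6)·(2.2) + (-3.4)·(0.2) + (-1.4)·(-1.8)) / 4 = 4.4/4 = 1.1
  S[B,B] = ((-0.8)·(-0.8) + (0.2)·(0.2) + (2.2)·(2.2) + (0.2)·(0.2) + (-1.8)·(-1.8)) / 4 = 8.8/4 = 2.2
  S = [[8.8, 1.1],
 [1.1, 2.2]].

Step 3 — invert S. det(S) = 8.8·2.2 - (1.1)² = 18.15.
  S^{-1} = (1/det) · [[d, -b], [-b, a]] = [[0.1212, -0.0606],
 [-0.0606, 0.4848]].

Step 4 — quadratic form (x̄ - mu_0)^T · S^{-1} · (x̄ - mu_0):
  S^{-1} · (x̄ - mu_0) = (-0.6061, 1.5758),
  (x̄ - mu_0)^T · [...] = (-3.6)·(-0.6061) + (2.8)·(1.5758) = 6.5939.

Step 5 — scale by n: T² = 5 · 6.5939 = 32.9697.

T² ≈ 32.9697


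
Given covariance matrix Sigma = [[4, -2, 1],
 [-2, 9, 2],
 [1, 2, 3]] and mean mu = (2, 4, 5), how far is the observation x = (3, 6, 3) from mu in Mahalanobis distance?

Step 1 — centre the observation: (x - mu) = (1, 2, -2).

Step 2 — invert Sigma (cofactor / det for 3×3, or solve directly):
  Sigma^{-1} = [[0.3651, 0.127, -0.2063],
 [0.127, 0.1746, -0.1587],
 [-0.2063, -0.1587, 0.5079]].

Step 3 — form the quadratic (x - mu)^T · Sigma^{-1} · (x - mu):
  Sigma^{-1} · (x - mu) = (1.0317, 0.7937, -1.5397).
  (x - mu)^T · [Sigma^{-1} · (x - mu)] = (1)·(1.0317) + (2)·(0.7937) + (-2)·(-1.5397) = 5.6984.

Step 4 — take square root: d = √(5.6984) ≈ 2.3871.

d(x, mu) = √(5.6984) ≈ 2.3871


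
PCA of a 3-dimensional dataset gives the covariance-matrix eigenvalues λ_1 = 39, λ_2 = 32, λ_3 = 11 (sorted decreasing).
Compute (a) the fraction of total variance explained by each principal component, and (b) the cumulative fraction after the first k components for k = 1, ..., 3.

Step 1 — total variance = trace(Sigma) = Σ λ_i = 39 + 32 + 11 = 82.

Step 2 — fraction explained by component i = λ_i / Σ λ:
  PC1: 39/82 = 0.4756
  PC2: 32/82 = 0.3902
  PC3: 11/82 = 0.1341

Step 3 — cumulative fraction after k components = (λ_1 + ... + λ_k) / Σ λ:
  k = 1: 39/82 = 0.4756
  k = 2: (39 + 32)/82 = 71/82 = 0.8659
  k = 3: (39 + 32 + 11)/82 = 82/82 = 1

Summary (fraction, with percent):

explained: PC1 0.4756 (47.56%), PC2 0.3902 (39.02%), PC3 0.1341 (13.41%);  cumulative: 0.4756, 0.8659, 1


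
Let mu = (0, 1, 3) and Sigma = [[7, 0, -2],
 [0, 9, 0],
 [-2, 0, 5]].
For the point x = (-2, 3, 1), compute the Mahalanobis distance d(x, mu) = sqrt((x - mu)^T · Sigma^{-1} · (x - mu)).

Step 1 — centre the observation: (x - mu) = (-2, 2, -2).

Step 2 — invert Sigma (cofactor / det for 3×3, or solve directly):
  Sigma^{-1} = [[0.1613, 0, 0.0645],
 [0, 0.1111, 0],
 [0.0645, 0, 0.2258]].

Step 3 — form the quadratic (x - mu)^T · Sigma^{-1} · (x - mu):
  Sigma^{-1} · (x - mu) = (-0.4516, 0.2222, -0.5806).
  (x - mu)^T · [Sigma^{-1} · (x - mu)] = (-2)·(-0.4516) + (2)·(0.2222) + (-2)·(-0.5806) = 2.509.

Step 4 — take square root: d = √(2.509) ≈ 1.584.

d(x, mu) = √(2.509) ≈ 1.584


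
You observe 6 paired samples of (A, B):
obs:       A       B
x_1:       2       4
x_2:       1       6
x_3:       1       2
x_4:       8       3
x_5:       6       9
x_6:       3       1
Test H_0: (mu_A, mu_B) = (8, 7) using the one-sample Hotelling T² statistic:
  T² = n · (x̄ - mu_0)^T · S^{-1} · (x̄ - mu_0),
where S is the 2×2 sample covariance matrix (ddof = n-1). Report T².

Step 1 — sample mean vector:
  mean(A) = (2 + 1 + 1 + 8 + 6 + 3) / 6 = 21/6 = 3.5
  mean(B) = (4 + 6 + 2 + 3 + 9 + 1) / 6 = 25/6 = 4.1667
  x̄ = (3.5, 4.1667),  deviation x̄ - mu_0 = (3.5, 4.1667) - (8, 7) = (-4.5, -2.8333).

Step 2 — sample covariance matrix, S[i,j] = (1/(n-1)) · Σ_k (x_{k,i} - mean_i) · (x_{k,j} - mean_j), divisor n-1 = 5:
  S[A,A] = ((-1.5)·(-1.5) + (-2.5)·(-2.5) + (-2.5)·(-2.5) + (4.5)·(4.5) + (2.5)·(2.5) + (-0.5)·(-0.5)) / 5 = 41.5/5 = 8.3
  S[A,B] = ((-1.5)·(-0.1667) + (-2.5)·(1.8333) + (-2.5)·(-2.1667) + (4.5)·(-1.1667) + (2.5)·(4.8333) + (-0.5)·(-3.1667)) / 5 = 9.5/5 = 1.9
  S[B,B] = ((-0.1667)·(-0.1667) + (1.8333)·(1.8333) + (-2.1667)·(-2.1667) + (-1.1667)·(-1.1667) + (4.8333)·(4.8333) + (-3.1667)·(-3.1667)) / 5 = 42.8333/5 = 8.5667
  S = [[8.3, 1.9],
 [1.9, 8.5667]].

Step 3 — invert S. det(S) = 8.3·8.5667 - (1.9)² = 67.4933.
  S^{-1} = (1/det) · [[d, -b], [-b, a]] = [[0.1269, -0.0282],
 [-0.0282, 0.123]].

Step 4 — quadratic form (x̄ - mu_0)^T · S^{-1} · (x̄ - mu_0):
  S^{-1} · (x̄ - mu_0) = (-0.4914, -0.2218),
  (x̄ - mu_0)^T · [...] = (-4.5)·(-0.4914) + (-2.8333)·(-0.2218) = 2.8396.

Step 5 — scale by n: T² = 6 · 2.8396 = 17.0377.

T² ≈ 17.0377


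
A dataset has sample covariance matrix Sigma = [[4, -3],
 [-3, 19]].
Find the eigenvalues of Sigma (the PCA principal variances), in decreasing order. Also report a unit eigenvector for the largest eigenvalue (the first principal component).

Step 1 — characteristic polynomial of 2×2 Sigma:
  det(Sigma - λI) = λ² - trace · λ + det = 0.
  trace = 4 + 19 = 23, det = 4·19 - (-3)² = 67.
Step 2 — discriminant:
  Δ = trace² - 4·det = 529 - 268 = 261.
Step 3 — eigenvalues:
  λ = (trace ± √Δ)/2 = (23 ± 16.1555)/2,
  λ_1 = 19.5777,  λ_2 = 3.4223.

Step 4 — unit eigenvector for λ_1: solve (Sigma - λ_1 I)v = 0. First row:
  (4 - 19.5777)·v_x + (-3)·v_y = 0, i.e. (-15.5777)·v_x + (-3)·v_y = 0,
  so v ∝ (b, λ_1 - a) = (-3, 15.5777); multiply by -1 so the first entry is positive: u = (3, -15.5777).
  ||u|| = √((3)² + (-15.5777)²) = √(251.6662) ≈ 15.864,
  v_1 = u/||u|| ≈ (0.1891, -0.982) (||v_1|| = 1).

λ_1 = 19.5777,  λ_2 = 3.4223;  v_1 ≈ (0.1891, -0.982)


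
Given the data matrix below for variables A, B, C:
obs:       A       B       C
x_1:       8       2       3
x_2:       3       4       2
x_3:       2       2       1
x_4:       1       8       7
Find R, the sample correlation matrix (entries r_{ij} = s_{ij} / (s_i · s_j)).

Step 1 — column means:
  mean(A) = (8 + 3 + 2 + 1) / 4 = 14/4 = 3.5
  mean(B) = (2 + 4 + 2 + 8) / 4 = 16/4 = 4
  mean(C) = (3 + 2 + 1 + 7) / 4 = 13/4 = 3.25

Step 2 — sample variances and covariances s[i,j] = (1/(n-1)) · Σ_k (x_{k,i} - mean_i) · (x_{k,j} - mean_j), with n-1 = 3:
  s[A,A] = ((4.5)·(4.5) + (-0.5)·(-0.5) + (-1.5)·(-1.5) + (-2.5)·(-2.5)) / 3 = 29/3 = 9.6667
  s[A,B] = ((4.5)·(-2) + (-0.5)·(0) + (-1.5)·(-2) + (-2.5)·(4)) / 3 = -16/3 = -5.3333
  s[A,C] = ((4.5)·(-0.25) + (-0.5)·(-1.25) + (-1.5)·(-2.25) + (-2.5)·(3.75)) / 3 = -6.5/3 = -2.1667
  s[B,B] = ((-2)·(-2) + (0)·(0) + (-2)·(-2) + (4)·(4)) / 3 = 24/3 = 8
  s[B,C] = ((-2)·(-0.25) + (0)·(-1.25) + (-2)·(-2.25) + (4)·(3.75)) / 3 = 20/3 = 6.6667
  s[C,C] = ((-0.25)·(-0.25) + (-1.25)·(-1.25) + (-2.25)·(-2.25) + (3.75)·(3.75)) / 3 = 20.75/3 = 6.9167
  Sample standard deviations s_i = √(s[i,i]):
  s(A) = √(9.6667) = 3.1091
  s(B) = √(8) = 2.8284
  s(C) = √(6.9167) = 2.63

Step 3 — r_{ij} = s_{ij} / (s_i · s_j):
  r[A,A] = 1 (diagonal).
  r[A,B] = -5.3333 / (3.1091 · 2.8284) = -5.3333 / 8.7939 = -0.6065
  r[A,C] = -2.1667 / (3.1091 · 2.63) = -2.1667 / 8.1769 = -0.265
  r[B,B] = 1 (diagonal).
  r[B,C] = 6.6667 / (2.8284 · 2.63) = 6.6667 / 7.4386 = 0.8962
  r[C,C] = 1 (diagonal).

R is symmetric with unit diagonal. Assembling:

R = [[1, -0.6065, -0.265],
 [-0.6065, 1, 0.8962],
 [-0.265, 0.8962, 1]]


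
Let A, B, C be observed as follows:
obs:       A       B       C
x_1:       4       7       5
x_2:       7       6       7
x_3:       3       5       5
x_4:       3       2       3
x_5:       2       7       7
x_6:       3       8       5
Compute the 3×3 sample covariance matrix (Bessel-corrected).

Step 1 — column means:
  mean(A) = (4 + 7 + 3 + 3 + 2 + 3) / 6 = 22/6 = 3.6667
  mean(B) = (7 + 6 + 5 + 2 + 7 + 8) / 6 = 35/6 = 5.8333
  mean(C) = (5 + 7 + 5 + 3 + 7 + 5) / 6 = 32/6 = 5.3333

Step 2 — sample covariance S[i,j] = (1/(n-1)) · Σ_k (x_{k,i} - mean_i) · (x_{k,j} - mean_j), with n-1 = 5.
  S[A,A] = ((0.3333)·(0.3333) + (3.3333)·(3.3333) + (-0.6667)·(-0.6667) + (-0.6667)·(-0.6667) + (-1.6667)·(-1.6667) + (-0.6667)·(-0.6667)) / 5 = 15.3333/5 = 3.0667
  S[A,B] = ((0.3333)·(1.1667) + (3.3333)·(0.1667) + (-0.6667)·(-0.8333) + (-0.6667)·(-3.8333) + (-1.6667)·(1.1667) + (-0.6667)·(2.1667)) / 5 = 0.6667/5 = 0.1333
  S[A,C] = ((0.3333)·(-0.3333) + (3.3333)·(1.6667) + (-0.6667)·(-0.3333) + (-0.6667)·(-2.3333) + (-1.6667)·(1.6667) + (-0.6667)·(-0.3333)) / 5 = 4.6667/5 = 0.9333
  S[B,B] = ((1.1667)·(1.1667) + (0.1667)·(0.1667) + (-0.8333)·(-0.8333) + (-3.8333)·(-3.8333) + (1.1667)·(1.1667) + (2.1667)·(2.1667)) / 5 = 22.8333/5 = 4.5667
  S[B,C] = ((1.1667)·(-0.3333) + (0.1667)·(1.6667) + (-0.8333)·(-0.3333) + (-3.8333)·(-2.3333) + (1.1667)·(1.6667) + (2.1667)·(-0.3333)) / 5 = 10.3333/5 = 2.0667
  S[C,C] = ((-0.3333)·(-0.3333) + (1.6667)·(1.6667) + (-0.3333)·(-0.3333) + (-2.3333)·(-2.3333) + (1.6667)·(1.6667) + (-0.3333)·(-0.3333)) / 5 = 11.3333/5 = 2.2667

S is symmetric (S[j,i] = S[i,j]). Assembling:

S = [[3.0667, 0.1333, 0.9333],
 [0.1333, 4.5667, 2.0667],
 [0.9333, 2.0667, 2.2667]]


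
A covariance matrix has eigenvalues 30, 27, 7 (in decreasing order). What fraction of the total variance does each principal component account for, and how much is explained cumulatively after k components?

Step 1 — total variance = trace(Sigma) = Σ λ_i = 30 + 27 + 7 = 64.

Step 2 — fraction explained by component i = λ_i / Σ λ:
  PC1: 30/64 = 0.4688
  PC2: 27/64 = 0.4219
  PC3: 7/64 = 0.1094

Step 3 — cumulative fraction after k components = (λ_1 + ... + λ_k) / Σ λ:
  k = 1: 30/64 = 0.4688
  k = 2: (30 + 27)/64 = 57/64 = 0.8906
  k = 3: (30 + 27 + 7)/64 = 64/64 = 1

Summary (fraction, with percent):

explained: PC1 0.4688 (46.88%), PC2 0.4219 (42.19%), PC3 0.1094 (10.94%);  cumulative: 0.4688, 0.8906, 1


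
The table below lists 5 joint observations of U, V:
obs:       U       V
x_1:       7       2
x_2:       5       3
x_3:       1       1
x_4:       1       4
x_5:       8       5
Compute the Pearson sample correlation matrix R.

Step 1 — column means:
  mean(U) = (7 + 5 + 1 + 1 + 8) / 5 = 22/5 = 4.4
  mean(V) = (2 + 3 + 1 + 4 + 5) / 5 = 15/5 = 3

Step 2 — sample variances and covariances s[i,j] = (1/(n-1)) · Σ_k (x_{k,i} - mean_i) · (x_{k,j} - mean_j), with n-1 = 4:
  s[U,U] = ((2.6)·(2.6) + (0.6)·(0.6) + (-3.4)·(-3.4) + (-3.4)·(-3.4) + (3.6)·(3.6)) / 4 = 43.2/4 = 10.8
  s[U,V] = ((2.6)·(-1) + (0.6)·(0) + (-3.4)·(-2) + (-3.4)·(1) + (3.6)·(2)) / 4 = 8/4 = 2
  s[V,V] = ((-1)·(-1) + (0)·(0) + (-2)·(-2) + (1)·(1) + (2)·(2)) / 4 = 10/4 = 2.5
  Sample standard deviations s_i = √(s[i,i]):
  s(U) = √(10.8) = 3.2863
  s(V) = √(2.5) = 1.5811

Step 3 — r_{ij} = s_{ij} / (s_i · s_j):
  r[U,U] = 1 (diagonal).
  r[U,V] = 2 / (3.2863 · 1.5811) = 2 / 5.1962 = 0.3849
  r[V,V] = 1 (diagonal).

R is symmetric with unit diagonal. Assembling:

R = [[1, 0.3849],
 [0.3849, 1]]


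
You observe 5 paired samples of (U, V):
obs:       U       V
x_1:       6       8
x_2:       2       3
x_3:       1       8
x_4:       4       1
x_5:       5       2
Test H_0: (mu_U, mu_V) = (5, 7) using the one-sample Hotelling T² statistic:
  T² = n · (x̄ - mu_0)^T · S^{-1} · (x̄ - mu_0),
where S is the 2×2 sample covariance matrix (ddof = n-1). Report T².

Step 1 — sample mean vector:
  mean(U) = (6 + 2 + 1 + 4 + 5) / 5 = 18/5 = 3.6
  mean(V) = (8 + 3 + 8 + 1 + 2) / 5 = 22/5 = 4.4
  x̄ = (3.6, 4.4),  deviation x̄ - mu_0 = (3.6, 4.4) - (5, 7) = (-1.4, -2.6).

Step 2 — sample covariance matrix, S[i,j] = (1/(n-1)) · Σ_k (x_{k,i} - mean_i) · (x_{k,j} - mean_j), divisor n-1 = 4:
  S[U,U] = ((2.4)·(2.4) + (-1.6)·(-1.6) + (-2.6)·(-2.6) + (0.4)·(0.4) + (1.4)·(1.4)) / 4 = 17.2/4 = 4.3
  S[U,V] = ((2.4)·(3.6) + (-1.6)·(-1.4) + (-2.6)·(3.6) + (0.4)·(-3.4) + (1.4)·(-2.4)) / 4 = -3.2/4 = -0.8
  S[V,V] = ((3.6)·(3.6) + (-1.4)·(-1.4) + (3.6)·(3.6) + (-3.4)·(-3.4) + (-2.4)·(-2.4)) / 4 = 45.2/4 = 11.3
  S = [[4.3, -0.8],
 [-0.8, 11.3]].

Step 3 — invert S. det(S) = 4.3·11.3 - (-0.8)² = 47.95.
  S^{-1} = (1/det) · [[d, -b], [-b, a]] = [[0.2357, 0.0167],
 [0.0167, 0.0897]].

Step 4 — quadratic form (x̄ - mu_0)^T · S^{-1} · (x̄ - mu_0):
  S^{-1} · (x̄ - mu_0) = (-0.3733, -0.2565),
  (x̄ - mu_0)^T · [...] = (-1.4)·(-0.3733) + (-2.6)·(-0.2565) = 1.1896.

Step 5 — scale by n: T² = 5 · 1.1896 = 5.9479.

T² ≈ 5.9479


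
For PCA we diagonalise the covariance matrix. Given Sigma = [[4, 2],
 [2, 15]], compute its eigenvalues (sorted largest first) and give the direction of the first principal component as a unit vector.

Step 1 — characteristic polynomial of 2×2 Sigma:
  det(Sigma - λI) = λ² - trace · λ + det = 0.
  trace = 4 + 15 = 19, det = 4·15 - (2)² = 56.
Step 2 — discriminant:
  Δ = trace² - 4·det = 361 - 224 = 137.
Step 3 — eigenvalues:
  λ = (trace ± √Δ)/2 = (19 ± 11.7047)/2,
  λ_1 = 15.3523,  λ_2 = 3.6477.

Step 4 — unit eigenvector for λ_1: solve (Sigma - λ_1 I)v = 0. First row:
  (4 - 15.3523)·v_x + (2)·v_y = 0, i.e. (-11.3523)·v_x + (2)·v_y = 0,
  so v ∝ (b, λ_1 - a) = (2, 11.3523) = u.
  ||u|| = √((2)² + (11.3523)²) = √(132.8758) ≈ 11.5272,
  v_1 = u/||u|| ≈ (0.1735, 0.9848) (||v_1|| = 1).

λ_1 = 15.3523,  λ_2 = 3.6477;  v_1 ≈ (0.1735, 0.9848)


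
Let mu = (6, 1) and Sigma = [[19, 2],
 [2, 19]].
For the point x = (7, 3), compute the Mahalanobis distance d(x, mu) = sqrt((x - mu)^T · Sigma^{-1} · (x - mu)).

Step 1 — centre the observation: (x - mu) = (1, 2).

Step 2 — invert Sigma. det(Sigma) = 19·19 - (2)² = 357.
  Sigma^{-1} = (1/det) · [[d, -b], [-b, a]] = [[0.0532, -0.0056],
 [-0.0056, 0.0532]].

Step 3 — form the quadratic (x - mu)^T · Sigma^{-1} · (x - mu):
  Sigma^{-1} · (x - mu) = (0.042, 0.1008).
  (x - mu)^T · [Sigma^{-1} · (x - mu)] = (1)·(0.042) + (2)·(0.1008) = 0.2437.

Step 4 — take square root: d = √(0.2437) ≈ 0.4937.

d(x, mu) = √(0.2437) ≈ 0.4937


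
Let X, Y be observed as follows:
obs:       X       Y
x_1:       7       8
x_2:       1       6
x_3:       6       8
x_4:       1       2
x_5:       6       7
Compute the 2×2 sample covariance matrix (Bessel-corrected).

Step 1 — column means:
  mean(X) = (7 + 1 + 6 + 1 + 6) / 5 = 21/5 = 4.2
  mean(Y) = (8 + 6 + 8 + 2 + 7) / 5 = 31/5 = 6.2

Step 2 — sample covariance S[i,j] = (1/(n-1)) · Σ_k (x_{k,i} - mean_i) · (x_{k,j} - mean_j), with n-1 = 4.
  S[X,X] = ((2.8)·(2.8) + (-3.2)·(-3.2) + (1.8)·(1.8) + (-3.2)·(-3.2) + (1.8)·(1.8)) / 4 = 34.8/4 = 8.7
  S[X,Y] = ((2.8)·(1.8) + (-3.2)·(-0.2) + (1.8)·(1.8) + (-3.2)·(-4.2) + (1.8)·(0.8)) / 4 = 23.8/4 = 5.95
  S[Y,Y] = ((1.8)·(1.8) + (-0.2)·(-0.2) + (1.8)·(1.8) + (-4.2)·(-4.2) + (0.8)·(0.8)) / 4 = 24.8/4 = 6.2

S is symmetric (S[j,i] = S[i,j]). Assembling:

S = [[8.7, 5.95],
 [5.95, 6.2]]


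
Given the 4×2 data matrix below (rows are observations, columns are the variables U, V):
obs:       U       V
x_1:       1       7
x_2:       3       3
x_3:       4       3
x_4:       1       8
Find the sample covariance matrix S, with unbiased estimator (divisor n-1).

Step 1 — column means:
  mean(U) = (1 + 3 + 4 + 1) / 4 = 9/4 = 2.25
  mean(V) = (7 + 3 + 3 + 8) / 4 = 21/4 = 5.25

Step 2 — sample covariance S[i,j] = (1/(n-1)) · Σ_k (x_{k,i} - mean_i) · (x_{k,j} - mean_j), with n-1 = 3.
  S[U,U] = ((-1.25)·(-1.25) + (0.75)·(0.75) + (1.75)·(1.75) + (-1.25)·(-1.25)) / 3 = 6.75/3 = 2.25
  S[U,V] = ((-1.25)·(1.75) + (0.75)·(-2.25) + (1.75)·(-2.25) + (-1.25)·(2.75)) / 3 = -11.25/3 = -3.75
  S[V,V] = ((1.75)·(1.75) + (-2.25)·(-2.25) + (-2.25)·(-2.25) + (2.75)·(2.75)) / 3 = 20.75/3 = 6.9167

S is symmetric (S[j,i] = S[i,j]). Assembling:

S = [[2.25, -3.75],
 [-3.75, 6.9167]]


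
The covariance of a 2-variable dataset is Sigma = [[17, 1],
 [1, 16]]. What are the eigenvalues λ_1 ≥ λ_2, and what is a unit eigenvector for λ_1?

Step 1 — characteristic polynomial of 2×2 Sigma:
  det(Sigma - λI) = λ² - trace · λ + det = 0.
  trace = 17 + 16 = 33, det = 17·16 - (1)² = 271.
Step 2 — discriminant:
  Δ = trace² - 4·det = 1089 - 1084 = 5.
Step 3 — eigenvalues:
  λ = (trace ± √Δ)/2 = (33 ± 2.2361)/2,
  λ_1 = 17.618,  λ_2 = 15.382.

Step 4 — unit eigenvector for λ_1: solve (Sigma - λ_1 I)v = 0. First row:
  (17 - 17.618)·v_x + (1)·v_y = 0, i.e. (-0.618)·v_x + (1)·v_y = 0,
  so v ∝ (b, λ_1 - a) = (1, 0.618) = u.
  ||u|| = √((1)² + (0.618)²) = √(1.382) ≈ 1.1756,
  v_1 = u/||u|| ≈ (0.8507, 0.5257) (||v_1|| = 1).

λ_1 = 17.618,  λ_2 = 15.382;  v_1 ≈ (0.8507, 0.5257)


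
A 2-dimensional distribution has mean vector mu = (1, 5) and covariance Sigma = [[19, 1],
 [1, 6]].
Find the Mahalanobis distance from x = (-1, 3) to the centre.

Step 1 — centre the observation: (x - mu) = (-2, -2).

Step 2 — invert Sigma. det(Sigma) = 19·6 - (1)² = 113.
  Sigma^{-1} = (1/det) · [[d, -b], [-b, a]] = [[0.0531, -0.0088],
 [-0.0088, 0.1681]].

Step 3 — form the quadratic (x - mu)^T · Sigma^{-1} · (x - mu):
  Sigma^{-1} · (x - mu) = (-0.0885, -0.3186).
  (x - mu)^T · [Sigma^{-1} · (x - mu)] = (-2)·(-0.0885) + (-2)·(-0.3186) = 0.8142.

Step 4 — take square root: d = √(0.8142) ≈ 0.9023.

d(x, mu) = √(0.8142) ≈ 0.9023


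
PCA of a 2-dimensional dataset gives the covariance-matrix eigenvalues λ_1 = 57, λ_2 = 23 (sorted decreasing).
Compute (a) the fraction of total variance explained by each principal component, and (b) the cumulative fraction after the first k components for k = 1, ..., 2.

Step 1 — total variance = trace(Sigma) = Σ λ_i = 57 + 23 = 80.

Step 2 — fraction explained by component i = λ_i / Σ λ:
  PC1: 57/80 = 0.7125
  PC2: 23/80 = 0.2875

Step 3 — cumulative fraction after k components = (λ_1 + ... + λ_k) / Σ λ:
  k = 1: 57/80 = 0.7125
  k = 2: (57 + 23)/80 = 80/80 = 1

Summary (fraction, with percent):

explained: PC1 0.7125 (71.25%), PC2 0.2875 (28.75%);  cumulative: 0.7125, 1


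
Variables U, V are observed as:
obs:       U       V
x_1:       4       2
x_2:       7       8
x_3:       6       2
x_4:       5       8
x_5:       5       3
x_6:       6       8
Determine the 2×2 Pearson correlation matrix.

Step 1 — column means:
  mean(U) = (4 + 7 + 6 + 5 + 5 + 6) / 6 = 33/6 = 5.5
  mean(V) = (2 + 8 + 2 + 8 + 3 + 8) / 6 = 31/6 = 5.1667

Step 2 — sample variances and covariances s[i,j] = (1/(n-1)) · Σ_k (x_{k,i} - mean_i) · (x_{k,j} - mean_j), with n-1 = 5:
  s[U,U] = ((-1.5)·(-1.5) + (1.5)·(1.5) + (0.5)·(0.5) + (-0.5)·(-0.5) + (-0.5)·(-0.5) + (0.5)·(0.5)) / 5 = 5.5/5 = 1.1
  s[U,V] = ((-1.5)·(-3.1667) + (1.5)·(2.8333) + (0.5)·(-3.1667) + (-0.5)·(2.8333) + (-0.5)·(-2.1667) + (0.5)·(2.8333)) / 5 = 8.5/5 = 1.7
  s[V,V] = ((-3.1667)·(-3.1667) + (2.8333)·(2.8333) + (-3.1667)·(-3.1667) + (2.8333)·(2.8333) + (-2.1667)·(-2.1667) + (2.8333)·(2.8333)) / 5 = 48.8333/5 = 9.7667
  Sample standard deviations s_i = √(s[i,i]):
  s(U) = √(1.1) = 1.0488
  s(V) = √(9.7667) = 3.1252

Step 3 — r_{ij} = s_{ij} / (s_i · s_j):
  r[U,U] = 1 (diagonal).
  r[U,V] = 1.7 / (1.0488 · 3.1252) = 1.7 / 3.2777 = 0.5187
  r[V,V] = 1 (diagonal).

R is symmetric with unit diagonal. Assembling:

R = [[1, 0.5187],
 [0.5187, 1]]


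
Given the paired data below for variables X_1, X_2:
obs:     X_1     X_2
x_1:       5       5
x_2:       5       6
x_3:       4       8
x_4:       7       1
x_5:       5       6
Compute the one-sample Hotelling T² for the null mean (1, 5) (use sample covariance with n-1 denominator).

Step 1 — sample mean vector:
  mean(X_1) = (5 + 5 + 4 + 7 + 5) / 5 = 26/5 = 5.2
  mean(X_2) = (5 + 6 + 8 + 1 + 6) / 5 = 26/5 = 5.2
  x̄ = (5.2, 5.2),  deviation x̄ - mu_0 = (5.2, 5.2) - (1, 5) = (4.2, 0.2).

Step 2 — sample covariance matrix, S[i,j] = (1/(n-1)) · Σ_k (x_{k,i} - mean_i) · (x_{k,j} - mean_j), divisor n-1 = 4:
  S[X_1,X_1] = ((-0.2)·(-0.2) + (-0.2)·(-0.2) + (-1.2)·(-1.2) + (1.8)·(1.8) + (-0.2)·(-0.2)) / 4 = 4.8/4 = 1.2
  S[X_1,X_2] = ((-0.2)·(-0.2) + (-0.2)·(0.8) + (-1.2)·(2.8) + (1.8)·(-4.2) + (-0.2)·(0.8)) / 4 = -11.2/4 = -2.8
  S[X_2,X_2] = ((-0.2)·(-0.2) + (0.8)·(0.8) + (2.8)·(2.8) + (-4.2)·(-4.2) + (0.8)·(0.8)) / 4 = 26.8/4 = 6.7
  S = [[1.2, -2.8],
 [-2.8, 6.7]].

Step 3 — invert S. det(S) = 1.2·6.7 - (-2.8)² = 0.2.
  S^{-1} = (1/det) · [[d, -b], [-b, a]] = [[33.5, 14],
 [14, 6]].

Step 4 — quadratic form (x̄ - mu_0)^T · S^{-1} · (x̄ - mu_0):
  S^{-1} · (x̄ - mu_0) = (143.5, 60),
  (x̄ - mu_0)^T · [...] = (4.2)·(143.5) + (0.2)·(60) = 614.7.

Step 5 — scale by n: T² = 5 · 614.7 = 3073.5.

T² ≈ 3073.5


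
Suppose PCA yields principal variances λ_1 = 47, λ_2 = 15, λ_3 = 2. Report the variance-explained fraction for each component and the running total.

Step 1 — total variance = trace(Sigma) = Σ λ_i = 47 + 15 + 2 = 64.

Step 2 — fraction explained by component i = λ_i / Σ λ:
  PC1: 47/64 = 0.7344
  PC2: 15/64 = 0.2344
  PC3: 2/64 = 0.0312

Step 3 — cumulative fraction after k components = (λ_1 + ... + λ_k) / Σ λ:
  k = 1: 47/64 = 0.7344
  k = 2: (47 + 15)/64 = 62/64 = 0.9688
  k = 3: (47 + 15 + 2)/64 = 64/64 = 1

Summary (fraction, with percent):

explained: PC1 0.7344 (73.44%), PC2 0.2344 (23.44%), PC3 0.0312 (3.12%);  cumulative: 0.7344, 0.9688, 1


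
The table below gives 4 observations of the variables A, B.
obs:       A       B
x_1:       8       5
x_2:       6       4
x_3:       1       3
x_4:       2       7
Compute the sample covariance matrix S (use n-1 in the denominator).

Step 1 — column means:
  mean(A) = (8 + 6 + 1 + 2) / 4 = 17/4 = 4.25
  mean(B) = (5 + 4 + 3 + 7) / 4 = 19/4 = 4.75

Step 2 — sample covariance S[i,j] = (1/(n-1)) · Σ_k (x_{k,i} - mean_i) · (x_{k,j} - mean_j), with n-1 = 3.
  S[A,A] = ((3.75)·(3.75) + (1.75)·(1.75) + (-3.25)·(-3.25) + (-2.25)·(-2.25)) / 3 = 32.75/3 = 10.9167
  S[A,B] = ((3.75)·(0.25) + (1.75)·(-0.75) + (-3.25)·(-1.75) + (-2.25)·(2.25)) / 3 = 0.25/3 = 0.0833
  S[B,B] = ((0.25)·(0.25) + (-0.75)·(-0.75) + (-1.75)·(-1.75) + (2.25)·(2.25)) / 3 = 8.75/3 = 2.9167

S is symmetric (S[j,i] = S[i,j]). Assembling:

S = [[10.9167, 0.0833],
 [0.0833, 2.9167]]


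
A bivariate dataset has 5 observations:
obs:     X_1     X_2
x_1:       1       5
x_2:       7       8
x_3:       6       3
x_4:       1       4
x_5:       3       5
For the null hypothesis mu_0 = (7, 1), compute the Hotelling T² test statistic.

Step 1 — sample mean vector:
  mean(X_1) = (1 + 7 + 6 + 1 + 3) / 5 = 18/5 = 3.6
  mean(X_2) = (5 + 8 + 3 + 4 + 5) / 5 = 25/5 = 5
  x̄ = (3.6, 5),  deviation x̄ - mu_0 = (3.6, 5) - (7, 1) = (-3.4, 4).

Step 2 — sample covariance matrix, S[i,j] = (1/(n-1)) · Σ_k (x_{k,i} - mean_i) · (x_{k,j} - mean_j), divisor n-1 = 4:
  S[X_1,X_1] = ((-2.6)·(-2.6) + (3.4)·(3.4) + (2.4)·(2.4) + (-2.6)·(-2.6) + (-0.6)·(-0.6)) / 4 = 31.2/4 = 7.8
  S[X_1,X_2] = ((-2.6)·(0) + (3.4)·(3) + (2.4)·(-2) + (-2.6)·(-1) + (-0.6)·(0)) / 4 = 8/4 = 2
  S[X_2,X_2] = ((0)·(0) + (3)·(3) + (-2)·(-2) + (-1)·(-1) + (0)·(0)) / 4 = 14/4 = 3.5
  S = [[7.8, 2],
 [2, 3.5]].

Step 3 — invert S. det(S) = 7.8·3.5 - (2)² = 23.3.
  S^{-1} = (1/det) · [[d, -b], [-b, a]] = [[0.1502, -0.0858],
 [-0.0858, 0.3348]].

Step 4 — quadratic form (x̄ - mu_0)^T · S^{-1} · (x̄ - mu_0):
  S^{-1} · (x̄ - mu_0) = (-0.8541, 1.6309),
  (x̄ - mu_0)^T · [...] = (-3.4)·(-0.8541) + (4)·(1.6309) = 9.4275.

Step 5 — scale by n: T² = 5 · 9.4275 = 47.1373.

T² ≈ 47.1373


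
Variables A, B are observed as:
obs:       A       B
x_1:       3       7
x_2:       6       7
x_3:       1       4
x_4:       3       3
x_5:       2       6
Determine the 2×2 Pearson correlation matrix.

Step 1 — column means:
  mean(A) = (3 + 6 + 1 + 3 + 2) / 5 = 15/5 = 3
  mean(B) = (7 + 7 + 4 + 3 + 6) / 5 = 27/5 = 5.4

Step 2 — sample variances and covariances s[i,j] = (1/(n-1)) · Σ_k (x_{k,i} - mean_i) · (x_{k,j} - mean_j), with n-1 = 4:
  s[A,A] = ((0)·(0) + (3)·(3) + (-2)·(-2) + (0)·(0) + (-1)·(-1)) / 4 = 14/4 = 3.5
  s[A,B] = ((0)·(1.6) + (3)·(1.6) + (-2)·(-1.4) + (0)·(-2.4) + (-1)·(0.6)) / 4 = 7/4 = 1.75
  s[B,B] = ((1.6)·(1.6) + (1.6)·(1.6) + (-1.4)·(-1.4) + (-2.4)·(-2.4) + (0.6)·(0.6)) / 4 = 13.2/4 = 3.3
  Sample standard deviations s_i = √(s[i,i]):
  s(A) = √(3.5) = 1.8708
  s(B) = √(3.3) = 1.8166

Step 3 — r_{ij} = s_{ij} / (s_i · s_j):
  r[A,A] = 1 (diagonal).
  r[A,B] = 1.75 / (1.8708 · 1.8166) = 1.75 / 3.3985 = 0.5149
  r[B,B] = 1 (diagonal).

R is symmetric with unit diagonal. Assembling:

R = [[1, 0.5149],
 [0.5149, 1]]


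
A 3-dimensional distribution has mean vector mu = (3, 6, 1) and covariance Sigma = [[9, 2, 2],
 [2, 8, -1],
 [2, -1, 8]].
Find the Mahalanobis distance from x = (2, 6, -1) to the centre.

Step 1 — centre the observation: (x - mu) = (-1, 0, -2).

Step 2 — invert Sigma (cofactor / det for 3×3, or solve directly):
  Sigma^{-1} = [[0.1273, -0.0364, -0.0364],
 [-0.0364, 0.1374, 0.0263],
 [-0.0364, 0.0263, 0.1374]].

Step 3 — form the quadratic (x - mu)^T · Sigma^{-1} · (x - mu):
  Sigma^{-1} · (x - mu) = (-0.0545, -0.0162, -0.2384).
  (x - mu)^T · [Sigma^{-1} · (x - mu)] = (-1)·(-0.0545) + (0)·(-0.0162) + (-2)·(-0.2384) = 0.5313.

Step 4 — take square root: d = √(0.5313) ≈ 0.7289.

d(x, mu) = √(0.5313) ≈ 0.7289


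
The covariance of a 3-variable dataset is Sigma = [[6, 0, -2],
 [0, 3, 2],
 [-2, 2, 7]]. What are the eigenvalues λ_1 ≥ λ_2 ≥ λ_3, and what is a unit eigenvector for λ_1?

Step 1 — characteristic polynomial p(λ) = det(λI - Sigma) = λ³ - tr·λ² + c_1·λ - det, where tr = trace, c_1 = sum of the principal 2×2 minors, det = det(Sigma):
  tr = 6 + 3 + 7 = 16,
  c_1 = (6·3 - (0)²) + (6·7 - (-2)²) + (3·7 - (2)²) = 18 + 38 + 17 = 73,
  det = 6·(3·7 - (2)²) - (0)·((0)·7 - (2)·(-2)) + (-2)·((0)·(2) - 3·(-2)) = 6·(17) - (0)·(4) + (-2)·(6) = 90.
  So p(λ) = λ³ - 16λ² + 73λ - 90.
Step 2 — look for an integer root (rational root theorem: any rational root is an integer divisor of 90). Testing λ = 2:
  p(2) = 8 - 64 + 146 - 90 = 0  ✓
  Dividing out (λ - 2): p(λ) = (λ - 2)(λ² - 14λ + 45).
Step 3 — remaining eigenvalues from the quadratic λ² - 14λ + 45 = 0:
  Δ = 14² - 4·45 = 196 - 180 = 16,  λ = (14 ± √16)/2 = (14 ± 4)/2 = 9 or 5.
  Sorted: λ_1 = 9,  λ_2 = 5,  λ_3 = 2  (check: sum = 16 = tr ✓).

Step 4 — unit eigenvector for λ_1 = 9: v spans the null space of (Sigma - λ_1 I), whose rows are
  r_1 = (-3, 0, -2),  r_2 = (0, -6, 2),  r_3 = (-2, 2, -2).
  v is orthogonal to every row, so take v ∝ r_1 × r_2 = ((0)·(2) - (-2)·(-6), (-2)·(0) - (-3)·(2), (-3)·(-6) - (0)·(0)) = (-12, 6, 18).
  Rescale (divide by 6; multiply by -1 so the first nonzero entry is positive): u = (2, -1, -3).
  ||u|| = √((2)² + (-1)² + (-3)²) = √(14) ≈ 3.7417,  v_1 = u/||u|| ≈ (0.5345, -0.2673, -0.8018) (||v_1|| = 1).

λ_1 = 9,  λ_2 = 5,  λ_3 = 2;  v_1 ≈ (0.5345, -0.2673, -0.8018)


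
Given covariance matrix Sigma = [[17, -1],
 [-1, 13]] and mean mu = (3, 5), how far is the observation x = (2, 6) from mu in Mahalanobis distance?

Step 1 — centre the observation: (x - mu) = (-1, 1).

Step 2 — invert Sigma. det(Sigma) = 17·13 - (-1)² = 220.
  Sigma^{-1} = (1/det) · [[d, -b], [-b, a]] = [[0.0591, 0.0045],
 [0.0045, 0.0773]].

Step 3 — form the quadratic (x - mu)^T · Sigma^{-1} · (x - mu):
  Sigma^{-1} · (x - mu) = (-0.0545, 0.0727).
  (x - mu)^T · [Sigma^{-1} · (x - mu)] = (-1)·(-0.0545) + (1)·(0.0727) = 0.1273.

Step 4 — take square root: d = √(0.1273) ≈ 0.3568.

d(x, mu) = √(0.1273) ≈ 0.3568


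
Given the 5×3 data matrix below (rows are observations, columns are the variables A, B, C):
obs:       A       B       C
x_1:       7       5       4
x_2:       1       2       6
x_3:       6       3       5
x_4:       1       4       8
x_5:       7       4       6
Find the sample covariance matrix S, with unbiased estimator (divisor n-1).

Step 1 — column means:
  mean(A) = (7 + 1 + 6 + 1 + 7) / 5 = 22/5 = 4.4
  mean(B) = (5 + 2 + 3 + 4 + 4) / 5 = 18/5 = 3.6
  mean(C) = (4 + 6 + 5 + 8 + 6) / 5 = 29/5 = 5.8

Step 2 — sample covariance S[i,j] = (1/(n-1)) · Σ_k (x_{k,i} - mean_i) · (x_{k,j} - mean_j), with n-1 = 4.
  S[A,A] = ((2.6)·(2.6) + (-3.4)·(-3.4) + (1.6)·(1.6) + (-3.4)·(-3.4) + (2.6)·(2.6)) / 4 = 39.2/4 = 9.8
  S[A,B] = ((2.6)·(1.4) + (-3.4)·(-1.6) + (1.6)·(-0.6) + (-3.4)·(0.4) + (2.6)·(0.4)) / 4 = 7.8/4 = 1.95
  S[A,C] = ((2.6)·(-1.8) + (-3.4)·(0.2) + (1.6)·(-0.8) + (-3.4)·(2.2) + (2.6)·(0.2)) / 4 = -13.6/4 = -3.4
  S[B,B] = ((1.4)·(1.4) + (-1.6)·(-1.6) + (-0.6)·(-0.6) + (0.4)·(0.4) + (0.4)·(0.4)) / 4 = 5.2/4 = 1.3
  S[B,C] = ((1.4)·(-1.8) + (-1.6)·(0.2) + (-0.6)·(-0.8) + (0.4)·(2.2) + (0.4)·(0.2)) / 4 = -1.4/4 = -0.35
  S[C,C] = ((-1.8)·(-1.8) + (0.2)·(0.2) + (-0.8)·(-0.8) + (2.2)·(2.2) + (0.2)·(0.2)) / 4 = 8.8/4 = 2.2

S is symmetric (S[j,i] = S[i,j]). Assembling:

S = [[9.8, 1.95, -3.4],
 [1.95, 1.3, -0.35],
 [-3.4, -0.35, 2.2]]


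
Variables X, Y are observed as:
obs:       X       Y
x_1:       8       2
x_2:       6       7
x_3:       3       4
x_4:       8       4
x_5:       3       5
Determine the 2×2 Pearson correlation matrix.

Step 1 — column means:
  mean(X) = (8 + 6 + 3 + 8 + 3) / 5 = 28/5 = 5.6
  mean(Y) = (2 + 7 + 4 + 4 + 5) / 5 = 22/5 = 4.4

Step 2 — sample variances and covariances s[i,j] = (1/(n-1)) · Σ_k (x_{k,i} - mean_i) · (x_{k,j} - mean_j), with n-1 = 4:
  s[X,X] = ((2.4)·(2.4) + (0.4)·(0.4) + (-2.6)·(-2.6) + (2.4)·(2.4) + (-2.6)·(-2.6)) / 4 = 25.2/4 = 6.3
  s[X,Y] = ((2.4)·(-2.4) + (0.4)·(2.6) + (-2.6)·(-0.4) + (2.4)·(-0.4) + (-2.6)·(0.6)) / 4 = -6.2/4 = -1.55
  s[Y,Y] = ((-2.4)·(-2.4) + (2.6)·(2.6) + (-0.4)·(-0.4) + (-0.4)·(-0.4) + (0.6)·(0.6)) / 4 = 13.2/4 = 3.3
  Sample standard deviations s_i = √(s[i,i]):
  s(X) = √(6.3) = 2.51
  s(Y) = √(3.3) = 1.8166

Step 3 — r_{ij} = s_{ij} / (s_i · s_j):
  r[X,X] = 1 (diagonal).
  r[X,Y] = -1.55 / (2.51 · 1.8166) = -1.55 / 4.5596 = -0.3399
  r[Y,Y] = 1 (diagonal).

R is symmetric with unit diagonal. Assembling:

R = [[1, -0.3399],
 [-0.3399, 1]]


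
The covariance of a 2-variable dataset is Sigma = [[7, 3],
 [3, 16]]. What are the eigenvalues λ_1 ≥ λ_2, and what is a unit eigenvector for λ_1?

Step 1 — characteristic polynomial of 2×2 Sigma:
  det(Sigma - λI) = λ² - trace · λ + det = 0.
  trace = 7 + 16 = 23, det = 7·16 - (3)² = 103.
Step 2 — discriminant:
  Δ = trace² - 4·det = 529 - 412 = 117.
Step 3 — eigenvalues:
  λ = (trace ± √Δ)/2 = (23 ± 10.8167)/2,
  λ_1 = 16.9083,  λ_2 = 6.0917.

Step 4 — unit eigenvector for λ_1: solve (Sigma - λ_1 I)v = 0. First row:
  (7 - 16.9083)·v_x + (3)·v_y = 0, i.e. (-9.9083)·v_x + (3)·v_y = 0,
  so v ∝ (b, λ_1 - a) = (3, 9.9083) = u.
  ||u|| = √((3)² + (9.9083)²) = √(107.1749) ≈ 10.3525,
  v_1 = u/||u|| ≈ (0.2898, 0.9571) (||v_1|| = 1).

λ_1 = 16.9083,  λ_2 = 6.0917;  v_1 ≈ (0.2898, 0.9571)


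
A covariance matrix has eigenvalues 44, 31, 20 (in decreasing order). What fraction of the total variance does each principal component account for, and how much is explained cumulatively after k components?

Step 1 — total variance = trace(Sigma) = Σ λ_i = 44 + 31 + 20 = 95.

Step 2 — fraction explained by component i = λ_i / Σ λ:
  PC1: 44/95 = 0.4632
  PC2: 31/95 = 0.3263
  PC3: 20/95 = 0.2105

Step 3 — cumulative fraction after k components = (λ_1 + ... + λ_k) / Σ λ:
  k = 1: 44/95 = 0.4632
  k = 2: (44 + 31)/95 = 75/95 = 0.7895
  k = 3: (44 + 31 + 20)/95 = 95/95 = 1

Summary (fraction, with percent):

explained: PC1 0.4632 (46.32%), PC2 0.3263 (32.63%), PC3 0.2105 (21.05%);  cumulative: 0.4632, 0.7895, 1


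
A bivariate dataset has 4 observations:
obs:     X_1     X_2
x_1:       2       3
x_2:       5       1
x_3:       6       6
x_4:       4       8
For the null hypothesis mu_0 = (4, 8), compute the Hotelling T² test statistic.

Step 1 — sample mean vector:
  mean(X_1) = (2 + 5 + 6 + 4) / 4 = 17/4 = 4.25
  mean(X_2) = (3 + 1 + 6 + 8) / 4 = 18/4 = 4.5
  x̄ = (4.25, 4.5),  deviation x̄ - mu_0 = (4.25, 4.5) - (4, 8) = (0.25, -3.5).

Step 2 — sample covariance matrix, S[i,j] = (1/(n-1)) · Σ_k (x_{k,i} - mean_i) · (x_{k,j} - mean_j), divisor n-1 = 3:
  S[X_1,X_1] = ((-2.25)·(-2.25) + (0.75)·(0.75) + (1.75)·(1.75) + (-0.25)·(-0.25)) / 3 = 8.75/3 = 2.9167
  S[X_1,X_2] = ((-2.25)·(-1.5) + (0.75)·(-3.5) + (1.75)·(1.5) + (-0.25)·(3.5)) / 3 = 2.5/3 = 0.8333
  S[X_2,X_2] = ((-1.5)·(-1.5) + (-3.5)·(-3.5) + (1.5)·(1.5) + (3.5)·(3.5)) / 3 = 29/3 = 9.6667
  S = [[2.9167, 0.8333],
 [0.8333, 9.6667]].

Step 3 — invert S. det(S) = 2.9167·9.6667 - (0.8333)² = 27.5.
  S^{-1} = (1/det) · [[d, -b], [-b, a]] = [[0.3515, -0.0303],
 [-0.0303, 0.1061]].

Step 4 — quadratic form (x̄ - mu_0)^T · S^{-1} · (x̄ - mu_0):
  S^{-1} · (x̄ - mu_0) = (0.1939, -0.3788),
  (x̄ - mu_0)^T · [...] = (0.25)·(0.1939) + (-3.5)·(-0.3788) = 1.3742.

Step 5 — scale by n: T² = 4 · 1.3742 = 5.497.

T² ≈ 5.497


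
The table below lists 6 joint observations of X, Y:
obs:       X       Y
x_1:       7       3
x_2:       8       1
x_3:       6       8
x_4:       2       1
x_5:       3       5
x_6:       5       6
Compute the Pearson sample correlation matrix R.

Step 1 — column means:
  mean(X) = (7 + 8 + 6 + 2 + 3 + 5) / 6 = 31/6 = 5.1667
  mean(Y) = (3 + 1 + 8 + 1 + 5 + 6) / 6 = 24/6 = 4

Step 2 — sample variances and covariances s[i,j] = (1/(n-1)) · Σ_k (x_{k,i} - mean_i) · (x_{k,j} - mean_j), with n-1 = 5:
  s[X,X] = ((1.8333)·(1.8333) + (2.8333)·(2.8333) + (0.8333)·(0.8333) + (-3.1667)·(-3.1667) + (-2.1667)·(-2.1667) + (-0.1667)·(-0.1667)) / 5 = 26.8333/5 = 5.3667
  s[X,Y] = ((1.8333)·(-1) + (2.8333)·(-3) + (0.8333)·(4) + (-3.1667)·(-3) + (-2.1667)·(1) + (-0.1667)·(2)) / 5 = 0/5 = 0
  s[Y,Y] = ((-1)·(-1) + (-3)·(-3) + (4)·(4) + (-3)·(-3) + (1)·(1) + (2)·(2)) / 5 = 40/5 = 8
  Sample standard deviations s_i = √(s[i,i]):
  s(X) = √(5.3667) = 2.3166
  s(Y) = √(8) = 2.8284

Step 3 — r_{ij} = s_{ij} / (s_i · s_j):
  r[X,X] = 1 (diagonal).
  r[X,Y] = 0 / (2.3166 · 2.8284) = 0 / 6.5524 = 0
  r[Y,Y] = 1 (diagonal).

R is symmetric with unit diagonal. Assembling:

R = [[1, 0],
 [0, 1]]


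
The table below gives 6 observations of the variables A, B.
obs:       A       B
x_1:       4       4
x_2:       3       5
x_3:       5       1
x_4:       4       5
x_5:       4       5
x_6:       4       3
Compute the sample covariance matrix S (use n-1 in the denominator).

Step 1 — column means:
  mean(A) = (4 + 3 + 5 + 4 + 4 + 4) / 6 = 24/6 = 4
  mean(B) = (4 + 5 + 1 + 5 + 5 + 3) / 6 = 23/6 = 3.8333

Step 2 — sample covariance S[i,j] = (1/(n-1)) · Σ_k (x_{k,i} - mean_i) · (x_{k,j} - mean_j), with n-1 = 5.
  S[A,A] = ((0)·(0) + (-1)·(-1) + (1)·(1) + (0)·(0) + (0)·(0) + (0)·(0)) / 5 = 2/5 = 0.4
  S[A,B] = ((0)·(0.1667) + (-1)·(1.1667) + (1)·(-2.8333) + (0)·(1.1667) + (0)·(1.1667) + (0)·(-0.8333)) / 5 = -4/5 = -0.8
  S[B,B] = ((0.1667)·(0.1667) + (1.1667)·(1.1667) + (-2.8333)·(-2.8333) + (1.1667)·(1.1667) + (1.1667)·(1.1667) + (-0.8333)·(-0.8333)) / 5 = 12.8333/5 = 2.5667

S is symmetric (S[j,i] = S[i,j]). Assembling:

S = [[0.4, -0.8],
 [-0.8, 2.5667]]


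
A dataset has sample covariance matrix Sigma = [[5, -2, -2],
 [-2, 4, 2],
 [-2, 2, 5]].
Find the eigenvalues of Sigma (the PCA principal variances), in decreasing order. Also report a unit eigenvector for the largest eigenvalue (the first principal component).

Step 1 — characteristic polynomial p(λ) = det(λI - Sigma) = λ³ - tr·λ² + c_1·λ - det, where tr = trace, c_1 = sum of the principal 2×2 minors, det = det(Sigma):
  tr = 5 + 4 + 5 = 14,
  c_1 = (5·4 - (-2)²) + (5·5 - (-2)²) + (4·5 - (2)²) = 16 + 21 + 16 = 53,
  det = 5·(4·5 - (2)²) - (-2)·((-2)·5 - (2)·(-2)) + (-2)·((-2)·(2) - 4·(-2)) = 5·(16) - (-2)·(-6) + (-2)·(4) = 60.
  So p(λ) = λ³ - 14λ² + 53λ - 60.
Step 2 — look for an integer root (rational root theorem: any rational root is an integer divisor of 60). Testing λ = 3:
  p(3) = 27 - 126 + 159 - 60 = 0  ✓
  Dividing out (λ - 3): p(λ) = (λ - 3)(λ² - 11λ + 20).
Step 3 — remaining eigenvalues from the quadratic λ² - 11λ + 20 = 0:
  Δ = 11² - 4·20 = 121 - 80 = 41,  λ = (11 ± √41)/2 = (11 ± 6.4031)/2 ≈ 8.7016 or 2.2984.
  Sorted: λ_1 = 8.7016,  λ_2 = 3,  λ_3 = 2.2984  (check: sum = 14 = tr ✓).

Step 4 — unit eigenvector for λ_1 ≈ 8.7016: v spans the null space of (Sigma - λ_1 I), whose rows are
  r_1 = (-3.7016, -2, -2),  r_2 = (-2, -4.7016, 2),  r_3 = (-2, 2, -3.7016).
  v is orthogonal to every row, so take v ∝ r_1 × r_2 = ((-2)·(2) - (-2)·(-4.7016), (-2)·(-2) - (-3.7016)·(2), (-3.7016)·(-4.7016) - (-2)·(-2)) ≈ (-13.4031, 11.4031, 13.4031).
  Rescale (multiply by -1 so the first nonzero entry is positive): u = (13.4031, -11.4031, -13.4031).
  ||u|| = √((13.4031)² + (-11.4031)² + (-13.4031)²) = √(489.3187) ≈ 22.1205,  v_1 = u/||u|| ≈ (0.6059, -0.5155, -0.6059) (||v_1|| = 1).

λ_1 = 8.7016,  λ_2 = 3,  λ_3 = 2.2984;  v_1 ≈ (0.6059, -0.5155, -0.6059)


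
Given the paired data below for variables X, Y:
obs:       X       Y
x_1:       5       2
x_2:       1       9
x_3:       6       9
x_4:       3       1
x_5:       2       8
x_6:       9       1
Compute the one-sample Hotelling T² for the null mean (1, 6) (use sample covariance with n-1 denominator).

Step 1 — sample mean vector:
  mean(X) = (5 + 1 + 6 + 3 + 2 + 9) / 6 = 26/6 = 4.3333
  mean(Y) = (2 + 9 + 9 + 1 + 8 + 1) / 6 = 30/6 = 5
  x̄ = (4.3333, 5),  deviation x̄ - mu_0 = (4.3333, 5) - (1, 6) = (3.3333, -1).

Step 2 — sample covariance matrix, S[i,j] = (1/(n-1)) · Σ_k (x_{k,i} - mean_i) · (x_{k,j} - mean_j), divisor n-1 = 5:
  S[X,X] = ((0.6667)·(0.6667) + (-3.3333)·(-3.3333) + (1.6667)·(1.6667) + (-1.3333)·(-1.3333) + (-2.3333)·(-2.3333) + (4.6667)·(4.6667)) / 5 = 43.3333/5 = 8.6667
  S[X,Y] = ((0.6667)·(-3) + (-3.3333)·(4) + (1.6667)·(4) + (-1.3333)·(-4) + (-2.3333)·(3) + (4.6667)·(-4)) / 5 = -29/5 = -5.8
  S[Y,Y] = ((-3)·(-3) + (4)·(4) + (4)·(4) + (-4)·(-4) + (3)·(3) + (-4)·(-4)) / 5 = 82/5 = 16.4
  S = [[8.6667, -5.8],
 [-5.8, 16.4]].

Step 3 — invert S. det(S) = 8.6667·16.4 - (-5.8)² = 108.4933.
  S^{-1} = (1/det) · [[d, -b], [-b, a]] = [[0.1512, 0.0535],
 [0.0535, 0.0799]].

Step 4 — quadratic form (x̄ - mu_0)^T · S^{-1} · (x̄ - mu_0):
  S^{-1} · (x̄ - mu_0) = (0.4504, 0.0983),
  (x̄ - mu_0)^T · [...] = (3.3333)·(0.4504) + (-1)·(0.0983) = 1.4031.

Step 5 — scale by n: T² = 6 · 1.4031 = 8.4183.

T² ≈ 8.4183


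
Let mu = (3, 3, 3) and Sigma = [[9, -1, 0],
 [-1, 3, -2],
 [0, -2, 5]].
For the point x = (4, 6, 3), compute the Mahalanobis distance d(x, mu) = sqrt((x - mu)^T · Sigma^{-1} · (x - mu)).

Step 1 — centre the observation: (x - mu) = (1, 3, 0).

Step 2 — invert Sigma (cofactor / det for 3×3, or solve directly):
  Sigma^{-1} = [[0.117, 0.0532, 0.0213],
 [0.0532, 0.4787, 0.1915],
 [0.0213, 0.1915, 0.2766]].

Step 3 — form the quadratic (x - mu)^T · Sigma^{-1} · (x - mu):
  Sigma^{-1} · (x - mu) = (0.2766, 1.4894, 0.5957).
  (x - mu)^T · [Sigma^{-1} · (x - mu)] = (1)·(0.2766) + (3)·(1.4894) + (0)·(0.5957) = 4.7447.

Step 4 — take square root: d = √(4.7447) ≈ 2.1782.

d(x, mu) = √(4.7447) ≈ 2.1782
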